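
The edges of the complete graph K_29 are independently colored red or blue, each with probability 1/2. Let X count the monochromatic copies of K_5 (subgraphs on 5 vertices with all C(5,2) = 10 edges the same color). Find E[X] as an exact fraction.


Let X = Σ_S X_S over the C(29, 5) = 118755 subsets S of size 5, where X_S = 1 if the K_5 on S is monochromatic.
For a fixed S, the K_5 on S has C(5, 2) = 10 edges. P[all 10 edges red] = (1/2)^10, and likewise for blue, so P[monochromatic] = 2·(1/2)^10 = 2^{1 − 10} = 1/512.
Summing: E[X] = C(29, 5) · 2^{1 − 10} = 118755 · 1/512 = 118755/512.
Numerically: E[X] ≈ 231.943359.

E[X] = C(29,5)·2^(1−C(5,2)) = 118755/512 ≈ 231.943359.


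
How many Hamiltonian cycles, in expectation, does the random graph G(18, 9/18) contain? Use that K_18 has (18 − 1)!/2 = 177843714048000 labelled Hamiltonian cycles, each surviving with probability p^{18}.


K_18 has (18 − 1)!/2 = 177843714048000 labelled Hamiltonian cycles.
For each such Hamiltonian cycle H, let X_H = 1 if all 18 edges of H are present in G. Then P[X_H = 1] = p^{18} = (1/2)^{18} = 1/262144.
Summing the indicators: E[X] = Σ_H E[X_H] = 177843714048000 · p^{18} = 177843714048000 · 1/262144 = 10854718875/16.
Numerically: E[X] ≈ 6.78e+08.

E[X] = 177843714048000 · (1/2)^{18} = 10854718875/16 ≈ 6.78e+08.


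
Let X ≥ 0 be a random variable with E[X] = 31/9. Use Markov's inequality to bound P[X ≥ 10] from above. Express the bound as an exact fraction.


μ = E[X] = 31/9, a = 10.
Markov: P[X ≥ 10] ≤ μ/a = (31/9)/10 = 31/90.
Numerically: ≈ 0.34444.
(Since a = 10 > μ = 3.44444, the bound 31/90 is < 1 and informative.)

P[X ≥ 10] ≤ 31/90 ≈ 0.34444.


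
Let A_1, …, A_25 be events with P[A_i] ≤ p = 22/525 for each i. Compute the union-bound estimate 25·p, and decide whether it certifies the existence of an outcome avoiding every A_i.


Union bound: P[∪_{i=1}^{25} A_i] ≤ Σ_i P[A_i] ≤ 25·p = 25·(22/525) = 22/21.
Numerically: 22/21 ≈ 1.0476190.
Is 22/21 < 1? NO.
Since the bound 22/21 is ≥ 1, the union bound is uninformative here; it does NOT by itself certify existence.

25·p = 22/21 ≈ 1.0476190; existence NOT certified by the union bound.


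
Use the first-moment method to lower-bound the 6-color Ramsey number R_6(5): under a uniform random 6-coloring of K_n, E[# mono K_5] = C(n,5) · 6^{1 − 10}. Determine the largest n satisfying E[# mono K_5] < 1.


We need C(n, 5) · 6^{1 − 10} < 1, i.e. C(n, 5) < 6^{10 − 1} = 10077696.
Check values of n near the boundary:
  n = 63: C(63, 5) = 7028847; 7028847 < 10077696? YES
  n = 64: C(64, 5) = 7624512; 7624512 < 10077696? YES
  n = 65: C(65, 5) = 8259888; 8259888 < 10077696? YES
  n = 66: C(66, 5) = 8936928; 8936928 < 10077696? YES
  n = 67: C(67, 5) = 9657648; 9657648 < 10077696? YES
  n = 68: C(68, 5) = 10424128; 10424128 < 10077696? NO
The largest n with C(n, 5) < 10077696 is n = 67 (where E[X] = 67067/69984 ≈ 0.9583). Hence R_6(5) > 67, i.e. R_6(5) ≥ 68.

Largest n = 67; hence R_6(5) > 67.


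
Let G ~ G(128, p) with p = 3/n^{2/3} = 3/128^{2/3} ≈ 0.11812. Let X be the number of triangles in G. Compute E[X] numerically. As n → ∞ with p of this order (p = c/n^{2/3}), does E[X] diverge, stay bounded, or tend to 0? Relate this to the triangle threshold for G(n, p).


Number of potential triangles: C(128, 3) = 341376.
Each occurs with probability p³ ≈ (0.11812)³ ≈ 1.6479492e-03.
By linearity: E[X] = C(128, 3)·p³ ≈ 341376 · 1.6479492e-03 ≈ 562.57031.
Since α = 2/3 < 1, p = c/n^{2/3} ≫ 1/n is above the triangle threshold p ~ 1/n. Asymptotically E[X] ~ (c³/6)·n^{3(1−α)} = (3³/6)·n^{1} → ∞; triangles are abundant w.h.p.

E[X] ≈ 562.57031; in regime p = Θ(1/n^{2/3}) E[X] diverges (above the triangle threshold p ~ 1/n).


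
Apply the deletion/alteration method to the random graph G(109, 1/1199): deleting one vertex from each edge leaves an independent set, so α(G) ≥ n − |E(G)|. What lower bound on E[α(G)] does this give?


E[|E(G)|] = C(109, 2)·p = 5886 · (1/1199) = 54/11.
E[α(G)] ≥ n − E[|E(G)|] = 109 − 54/11 = 1145/11.
Numerically: ≈ 104.09091.
(This is only a lower bound; the true E[α(G)] may be larger.)

E[α(G)] ≥ 1145/11 ≈ 104.09091.


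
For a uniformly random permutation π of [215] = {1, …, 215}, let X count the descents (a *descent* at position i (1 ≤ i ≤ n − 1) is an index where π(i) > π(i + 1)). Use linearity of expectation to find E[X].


Write X = Σ X_I over i = 1, …, 214, with X_I the indicator of one descent.
There are 214 indicators.
For each fixed i, the pair (π(i), π(i+1)) is a uniformly random ordered pair of distinct values from {1, …, 215}; by symmetry P[π(i) > π(i+1)] = 1/2.
By linearity: E[X] = 214 · (1/2) = (215 − 1) · (1/2) = 107 ≈ 107.000000.

E[X] = 107 = 107.000000.


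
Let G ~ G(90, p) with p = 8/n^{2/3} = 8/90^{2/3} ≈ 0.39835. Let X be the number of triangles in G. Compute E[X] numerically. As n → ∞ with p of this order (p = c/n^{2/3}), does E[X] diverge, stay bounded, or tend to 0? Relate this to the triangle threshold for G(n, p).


Number of potential triangles: C(90, 3) = 117480.
Each occurs with probability p³ ≈ (0.39835)³ ≈ 6.3209877e-02.
By linearity: E[X] = C(90, 3)·p³ ≈ 117480 · 6.3209877e-02 ≈ 7425.89630.
Since α = 2/3 < 1, p = c/n^{2/3} ≫ 1/n is above the triangle threshold p ~ 1/n. Asymptotically E[X] ~ (c³/6)·n^{3(1−α)} = (8³/6)·n^{1} → ∞; triangles are abundant w.h.p.

E[X] ≈ 7425.89630; in regime p = Θ(1/n^{2/3}) E[X] diverges (above the triangle threshold p ~ 1/n).


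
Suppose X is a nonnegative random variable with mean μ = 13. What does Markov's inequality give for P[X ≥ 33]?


μ = E[X] = 13, a = 33.
Markov: P[X ≥ 33] ≤ μ/a = (13)/33 = 13/33.
Numerically: ≈ 0.3939.
(Since a = 33 > μ = 13.0000, the bound 13/33 is < 1 and informative.)

P[X ≥ 33] ≤ 13/33 ≈ 0.3939.


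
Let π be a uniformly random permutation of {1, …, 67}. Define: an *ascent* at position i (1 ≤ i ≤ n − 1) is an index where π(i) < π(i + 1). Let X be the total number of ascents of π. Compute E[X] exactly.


Write X = Σ X_I over i = 1, …, 66, with X_I the indicator of one ascent.
There are 66 indicators.
For each fixed i, the pair (π(i), π(i+1)) is a uniformly random ordered pair of distinct values from {1, …, 67}; by symmetry P[π(i) < π(i+1)] = 1/2.
By linearity: E[X] = 66 · (1/2) = (67 − 1) · (1/2) = 33 ≈ 33.000000.

E[X] = 33 = 33.000000.


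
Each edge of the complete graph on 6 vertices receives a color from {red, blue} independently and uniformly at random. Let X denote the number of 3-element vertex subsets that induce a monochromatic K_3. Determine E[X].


Let X = Σ_S X_S over the C(6, 3) = 20 subsets S of size 3, where X_S = 1 if the K_3 on S is monochromatic.
For a fixed S, the K_3 on S has C(3, 2) = 3 edges. P[all 3 edges red] = (1/2)^3, and likewise for blue, so P[monochromatic] = 2·(1/2)^3 = 2^{1 − 3} = 1/4.
Summing: E[X] = C(6, 3) · 2^{1 − 3} = 20 · 1/4 = 5.
Numerically: E[X] ≈ 5.000.

E[X] = C(6,3)·2^(1−C(3,2)) = 5 ≈ 5.000.


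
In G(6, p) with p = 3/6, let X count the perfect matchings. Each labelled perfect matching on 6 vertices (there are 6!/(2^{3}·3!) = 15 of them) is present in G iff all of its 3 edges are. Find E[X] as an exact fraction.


K_6 has 6!/(2^{3}·3!) = 15 labelled perfect matchings.
For each such perfect matching H, let X_H = 1 if all 3 edges of H are present in G. Then P[X_H = 1] = p^{3} = (1/2)^{3} = 1/8.
By linearity of expectation: E[X] = Σ_H E[X_H] = 15 · p^{3} = 15 · 1/8 = 15/8.
Numerically: E[X] ≈ 1.875.

E[X] = 15 · (1/2)^{3} = 15/8 ≈ 1.875.


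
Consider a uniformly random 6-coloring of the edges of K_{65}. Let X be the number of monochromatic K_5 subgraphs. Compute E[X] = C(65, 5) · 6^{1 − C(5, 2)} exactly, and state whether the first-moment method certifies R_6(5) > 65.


E[X] = C(65, 5) · 6^{1 − 10} = 8259888 · 6^{−9} = 8259888/10077696.
As a reduced fraction: E[X] = 172081/209952 ≈ 0.819621.
Is E[X] < 1? YES.
Since E[X] < 1, there exists a 6-coloring of K_{65} with no monochromatic K_5; hence R_6(5) > 65.

E[X] = 172081/209952 ≈ 0.819621; E[X] < 1, so R_6(5) > 65.


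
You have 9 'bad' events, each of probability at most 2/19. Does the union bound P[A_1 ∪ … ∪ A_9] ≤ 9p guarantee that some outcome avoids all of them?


Union bound: P[∪_{i=1}^{9} A_i] ≤ Σ_i P[A_i] ≤ 9·p = 9·(2/19) = 18/19.
Numerically: 18/19 ≈ 0.9474.
Is 18/19 < 1? YES.
Since P[∪ A_i] ≤ 18/19 < 1, the complement has P[∩ A_i^c] ≥ 1 − 18/19 = 1/19 > 0, so some outcome avoids every A_i.

9·p = 18/19 ≈ 0.9474; existence CERTIFIED by the union bound.


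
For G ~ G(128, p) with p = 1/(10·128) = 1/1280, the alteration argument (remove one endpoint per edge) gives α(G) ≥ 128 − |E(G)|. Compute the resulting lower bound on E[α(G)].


E[|E(G)|] = C(128, 2)·p = 8128 · (1/1280) = 127/20.
E[α(G)] ≥ n − E[|E(G)|] = 128 − 127/20 = 2433/20.
Numerically: ≈ 121.650000.
(This is only a lower bound; the true E[α(G)] may be larger.)

E[α(G)] ≥ 2433/20 ≈ 121.650000.


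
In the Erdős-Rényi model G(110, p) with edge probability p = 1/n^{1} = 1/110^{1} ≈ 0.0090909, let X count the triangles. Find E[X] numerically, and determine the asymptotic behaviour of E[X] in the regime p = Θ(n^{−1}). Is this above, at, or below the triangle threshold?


Number of potential triangles: C(110, 3) = 215820.
Each occurs with probability p³ ≈ (0.0090909)³ ≈ 7.5131480e-07.
By linearity: E[X] = C(110, 3)·p³ ≈ 215820 · 7.5131480e-07 ≈ 0.16215.
Here α = 1, so p = 1/n is exactly at the triangle threshold p ~ 1/n. Asymptotically E[X] → c³/6 = 1³/6 = 1/6 ≈ 0.16667, a bounded constant. In this regime the triangle count is asymptotically Poisson(c³/6).

E[X] ≈ 0.16215; in regime p = Θ(1/n^{1}) E[X] stays bounded (at the triangle threshold p ~ 1/n).


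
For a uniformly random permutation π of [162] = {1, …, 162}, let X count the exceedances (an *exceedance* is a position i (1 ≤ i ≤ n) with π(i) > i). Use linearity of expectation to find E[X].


Write X = Σ_{i=1}^{162} X_i, where X_i = 1_{π(i) > i}.
For each fixed i, π(i) is uniform over {1, …, 162} (marginal of a uniform permutation), so P[π(i) > i] = (n − i)/n. Summing: Σ_{i=1}^{162} (n − i)/n = (0 + 1 + … + 161)/162 = 162(162 − 1)/(2·162) = (162 − 1)/2.
Hence E[X] = Σ_{i=1}^{162} (162 − i)/162 = 161/2 ≈ 80.500.

E[X] = 161/2 = 80.500.


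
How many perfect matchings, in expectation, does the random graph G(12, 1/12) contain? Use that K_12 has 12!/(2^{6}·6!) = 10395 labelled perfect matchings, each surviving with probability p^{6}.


K_12 has 12!/(2^{6}·6!) = 10395 labelled perfect matchings.
For each such perfect matching H, let X_H = 1 if all 6 edges of H are present in G. Then P[X_H = 1] = p^{6} = (1/12)^{6} = 1/2985984.
By linearity: E[X] = Σ_H E[X_H] = 10395 · p^{6} = 10395 · 1/2985984 = 385/110592.
Numerically: E[X] ≈ 0.00348.

E[X] = 10395 · (1/12)^{6} = 385/110592 ≈ 0.00348.


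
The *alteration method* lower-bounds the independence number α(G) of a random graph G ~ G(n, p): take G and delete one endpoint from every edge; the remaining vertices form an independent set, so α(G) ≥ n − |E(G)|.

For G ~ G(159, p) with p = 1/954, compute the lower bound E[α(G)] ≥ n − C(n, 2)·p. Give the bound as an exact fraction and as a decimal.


E[|E(G)|] = C(159, 2)·p = 12561 · (1/954) = 79/6.
E[α(G)] ≥ n − E[|E(G)|] = 159 − 79/6 = 875/6.
Numerically: ≈ 145.8333.
(This is only a lower bound; the true E[α(G)] may be larger.)

E[α(G)] ≥ 875/6 ≈ 145.8333.


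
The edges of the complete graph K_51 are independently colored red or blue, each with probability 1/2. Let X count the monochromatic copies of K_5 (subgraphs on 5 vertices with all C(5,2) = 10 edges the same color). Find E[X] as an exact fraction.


Let X = Σ_S X_S over the C(51, 5) = 2349060 subsets S of size 5, where X_S = 1 if the K_5 on S is monochromatic.
For a fixed S, the K_5 on S has C(5, 2) = 10 edges. P[all 10 edges red] = (1/2)^10, and likewise for blue, so P[monochromatic] = 2·(1/2)^10 = 2^{1 − 10} = 1/512.
Summing: E[X] = C(51, 5) · 2^{1 − 10} = 2349060 · 1/512 = 587265/128.
Numerically: E[X] ≈ 4588.00781.

E[X] = C(51,5)·2^(1−C(5,2)) = 587265/128 ≈ 4588.00781.


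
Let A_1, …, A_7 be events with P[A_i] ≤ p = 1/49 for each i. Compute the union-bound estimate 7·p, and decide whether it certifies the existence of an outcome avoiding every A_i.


Union bound: P[∪_{i=1}^{7} A_i] ≤ Σ_i P[A_i] ≤ 7·p = 7·(1/49) = 1/7.
Numerically: 1/7 ≈ 0.142857.
Is 1/7 < 1? YES.
Since P[∪ A_i] ≤ 1/7 < 1, the complement has P[∩ A_i^c] ≥ 1 − 1/7 = 6/7 > 0, so some outcome avoids every A_i.

7·p = 1/7 ≈ 0.142857; existence CERTIFIED by the union bound.


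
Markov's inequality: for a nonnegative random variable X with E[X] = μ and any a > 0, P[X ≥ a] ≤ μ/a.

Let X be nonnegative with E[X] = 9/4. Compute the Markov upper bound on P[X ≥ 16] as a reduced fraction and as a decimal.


μ = E[X] = 9/4, a = 16.
Markov: P[X ≥ 16] ≤ μ/a = (9/4)/16 = 9/64.
Numerically: ≈ 0.140625.
(Since a = 16 > μ = 2.250000, the bound 9/64 is < 1 and informative.)

P[X ≥ 16] ≤ 9/64 ≈ 0.140625.


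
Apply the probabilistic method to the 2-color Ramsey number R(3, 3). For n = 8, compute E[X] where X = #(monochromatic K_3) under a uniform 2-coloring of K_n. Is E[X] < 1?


E[X] = C(8, 3) · 2^{1 − 3} = 56 · 2^{−2} = 56/4.
As a reduced fraction: E[X] = 14 ≈ 14.0000.
Is E[X] < 1? NO.
Since E[X] ≥ 1, the first-moment bound is inconclusive at n = 8; it does NOT by itself certify R(3, 3) > 8.

E[X] = 14 ≈ 14.0000; E[X] ≥ 1; first-moment method inconclusive here.


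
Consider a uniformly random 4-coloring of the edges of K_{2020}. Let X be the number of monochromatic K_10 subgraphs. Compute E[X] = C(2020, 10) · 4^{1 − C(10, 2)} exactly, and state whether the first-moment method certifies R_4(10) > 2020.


E[X] = C(2020, 10) · 4^{1 − 45} = 304832018578739931133653656 · 4^{−44} = 304832018578739931133653656/309485009821345068724781056.
As a reduced fraction: E[X] = 38104002322342491391706707/38685626227668133590597632 ≈ 0.984965.
Is E[X] < 1? YES.
Since E[X] < 1, there exists a 4-coloring of K_{2020} with no monochromatic K_10; hence R_4(10) > 2020.

E[X] = 38104002322342491391706707/38685626227668133590597632 ≈ 0.984965; E[X] < 1, so R_4(10) > 2020.


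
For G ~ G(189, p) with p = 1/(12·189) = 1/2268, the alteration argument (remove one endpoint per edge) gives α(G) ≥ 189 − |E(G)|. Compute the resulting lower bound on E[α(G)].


E[|E(G)|] = C(189, 2)·p = 17766 · (1/2268) = 47/6.
E[α(G)] ≥ n − E[|E(G)|] = 189 − 47/6 = 1087/6.
Numerically: ≈ 181.166667.
(This is only a lower bound; the true E[α(G)] may be larger.)

E[α(G)] ≥ 1087/6 ≈ 181.166667.


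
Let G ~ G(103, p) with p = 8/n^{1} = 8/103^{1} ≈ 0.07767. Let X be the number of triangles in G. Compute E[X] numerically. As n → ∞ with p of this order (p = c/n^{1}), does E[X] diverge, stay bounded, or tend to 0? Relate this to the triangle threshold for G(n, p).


Number of potential triangles: C(103, 3) = 176851.
Each occurs with probability p³ ≈ (0.07767)³ ≈ 4.6855253e-04.
By linearity: E[X] = C(103, 3)·p³ ≈ 176851 · 4.6855253e-04 ≈ 82.86398.
Here α = 1, so p = 8/n is exactly at the triangle threshold p ~ 1/n. Asymptotically E[X] → c³/6 = 8³/6 = 256/3 ≈ 85.33333, a bounded constant. In this regime the triangle count is asymptotically Poisson(c³/6).

E[X] ≈ 82.86398; in regime p = Θ(1/n^{1}) E[X] stays bounded (at the triangle threshold p ~ 1/n).


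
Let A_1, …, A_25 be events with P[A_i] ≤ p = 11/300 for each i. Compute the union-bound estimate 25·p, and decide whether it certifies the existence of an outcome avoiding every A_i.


Union bound: P[∪_{i=1}^{25} A_i] ≤ Σ_i P[A_i] ≤ 25·p = 25·(11/300) = 11/12.
Numerically: 11/12 ≈ 0.9167.
Is 11/12 < 1? YES.
Since P[∪ A_i] ≤ 11/12 < 1, the complement has P[∩ A_i^c] ≥ 1 − 11/12 = 1/12 > 0, so some outcome avoids every A_i.

25·p = 11/12 ≈ 0.9167; existence CERTIFIED by the union bound.


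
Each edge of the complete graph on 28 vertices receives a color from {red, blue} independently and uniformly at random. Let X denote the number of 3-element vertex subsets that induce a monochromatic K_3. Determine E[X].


Let X = Σ_S X_S over the C(28, 3) = 3276 subsets S of size 3, where X_S = 1 if the K_3 on S is monochromatic.
For a fixed S, the K_3 on S has C(3, 2) = 3 edges. P[all 3 edges red] = (1/2)^3, and likewise for blue, so P[monochromatic] = 2·(1/2)^3 = 2^{1 − 3} = 1/4.
By linearity of expectation: E[X] = C(28, 3) · 2^{1 − 3} = 3276 · 1/4 = 819.
Numerically: E[X] ≈ 819.0000.

E[X] = C(28,3)·2^(1−C(3,2)) = 819 ≈ 819.0000.


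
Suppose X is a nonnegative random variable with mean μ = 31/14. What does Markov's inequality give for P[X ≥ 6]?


μ = E[X] = 31/14, a = 6.
Markov: P[X ≥ 6] ≤ μ/a = (31/14)/6 = 31/84.
Numerically: ≈ 0.369048.
(Since a = 6 > μ = 2.214286, the bound 31/84 is < 1 and informative.)

P[X ≥ 6] ≤ 31/84 ≈ 0.369048.


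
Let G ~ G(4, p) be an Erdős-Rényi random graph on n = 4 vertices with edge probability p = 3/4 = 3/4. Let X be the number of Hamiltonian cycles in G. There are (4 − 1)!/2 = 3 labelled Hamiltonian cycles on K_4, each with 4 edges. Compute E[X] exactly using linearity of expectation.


K_4 has (4 − 1)!/2 = 3 labelled Hamiltonian cycles.
For each such Hamiltonian cycle H, let X_H = 1 if all 4 edges of H are present in G. Then P[X_H = 1] = p^{4} = (3/4)^{4} = 81/256.
Summing the indicators: E[X] = Σ_H E[X_H] = 3 · p^{4} = 3 · 81/256 = 243/256.
Numerically: E[X] ≈ 0.9492.

E[X] = 3 · (3/4)^{4} = 243/256 ≈ 0.9492.


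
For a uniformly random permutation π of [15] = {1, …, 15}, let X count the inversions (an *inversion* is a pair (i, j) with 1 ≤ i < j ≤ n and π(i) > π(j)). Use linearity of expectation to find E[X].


Write X = Σ X_I over the C(15, 2) = 105 pairs i < j, with X_I the indicator of one inversion.
There are 105 indicators.
For each fixed pair i < j, the values π(i) and π(j) are two distinct elements of {1, …, 15} in uniformly random order; by symmetry P[π(i) > π(j)] = 1/2.
By linearity: E[X] = 105 · (1/2) = C(15, 2) · (1/2) = 105/2 = 105/2 ≈ 52.500.

E[X] = 105/2 = 52.500.


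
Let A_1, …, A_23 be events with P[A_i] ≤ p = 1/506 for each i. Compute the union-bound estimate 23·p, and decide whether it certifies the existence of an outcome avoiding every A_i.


Union bound: P[∪_{i=1}^{23} A_i] ≤ Σ_i P[A_i] ≤ 23·p = 23·(1/506) = 1/22.
Numerically: 1/22 ≈ 0.045.
Is 1/22 < 1? YES.
Since P[∪ A_i] ≤ 1/22 < 1, the complement has P[∩ A_i^c] ≥ 1 − 1/22 = 21/22 > 0, so some outcome avoids every A_i.

23·p = 1/22 ≈ 0.045; existence CERTIFIED by the union bound.


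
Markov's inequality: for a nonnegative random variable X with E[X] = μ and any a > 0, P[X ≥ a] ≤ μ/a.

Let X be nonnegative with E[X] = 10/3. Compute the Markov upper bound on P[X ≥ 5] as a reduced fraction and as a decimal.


μ = E[X] = 10/3, a = 5.
Markov: P[X ≥ 5] ≤ μ/a = (10/3)/5 = 2/3.
Numerically: ≈ 0.6667.
(Since a = 5 > μ = 3.3333, the bound 2/3 is < 1 and informative.)

P[X ≥ 5] ≤ 2/3 ≈ 0.6667.


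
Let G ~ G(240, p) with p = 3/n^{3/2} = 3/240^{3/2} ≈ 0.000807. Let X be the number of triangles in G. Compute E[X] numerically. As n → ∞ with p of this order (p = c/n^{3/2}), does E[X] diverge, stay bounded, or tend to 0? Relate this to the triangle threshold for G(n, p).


Number of potential triangles: C(240, 3) = 2275280.
Each occurs with probability p³ ≈ (0.000807)³ ≈ 5.25307e-10.
By linearity: E[X] = C(240, 3)·p³ ≈ 2275280 · 5.25307e-10 ≈ 0.001.
Since α = 3/2 > 1, p = c/n^{3/2} = o(1/n) is below the triangle threshold p ~ 1/n. Asymptotically E[X] ~ (c³/6)·n^{3(1−α)} = (3³/6)·n^{-1.5} → 0, so by Markov's inequality G has no triangles w.h.p.

E[X] ≈ 0.001; in regime p = Θ(1/n^{3/2}) E[X] tends to 0 (below the triangle threshold p ~ 1/n).


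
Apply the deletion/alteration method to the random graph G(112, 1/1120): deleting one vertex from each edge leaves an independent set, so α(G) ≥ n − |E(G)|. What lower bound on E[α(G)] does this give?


E[|E(G)|] = C(112, 2)·p = 6216 · (1/1120) = 111/20.
E[α(G)] ≥ n − E[|E(G)|] = 112 − 111/20 = 2129/20.
Numerically: ≈ 106.4500.
(This is only a lower bound; the true E[α(G)] may be larger.)

E[α(G)] ≥ 2129/20 ≈ 106.4500.


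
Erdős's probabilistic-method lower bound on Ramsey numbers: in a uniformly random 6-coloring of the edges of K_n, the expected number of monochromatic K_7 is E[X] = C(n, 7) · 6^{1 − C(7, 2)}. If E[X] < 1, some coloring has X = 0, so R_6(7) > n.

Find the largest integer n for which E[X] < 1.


We need C(n, 7) · 6^{1 − 21} < 1, i.e. C(n, 7) < 6^{21 − 1} = 3656158440062976.
Check values of n near the boundary:
  n = 567: C(567, 7) = 3601671315933933; 3601671315933933 < 3656158440062976? YES
  n = 568: C(568, 7) = 3646611956239704; 3646611956239704 < 3656158440062976? YES
  n = 569: C(569, 7) = 3692032389858348; 3692032389858348 < 3656158440062976? NO
The largest n with C(n, 7) < 3656158440062976 is n = 568 (where E[X] = 16882462760369/16926659444736 ≈ 0.997). Hence R_6(7) > 568, i.e. R_6(7) ≥ 569.

Largest n = 568; hence R_6(7) > 568.


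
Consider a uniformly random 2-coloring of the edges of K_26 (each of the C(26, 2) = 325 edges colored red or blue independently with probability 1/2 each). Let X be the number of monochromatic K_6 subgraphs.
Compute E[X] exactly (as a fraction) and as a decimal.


Let X = Σ_S X_S over the C(26, 6) = 230230 subsets S of size 6, where X_S = 1 if the K_6 on S is monochromatic.
For a fixed S, the K_6 on S has C(6, 2) = 15 edges. P[all 15 edges red] = (1/2)^15, and likewise for blue, so P[monochromatic] = 2·(1/2)^15 = 2^{1 − 15} = 1/16384.
Summing: E[X] = C(26, 6) · 2^{1 − 15} = 230230 · 1/16384 = 115115/8192.
Numerically: E[X] ≈ 14.052.

E[X] = C(26,6)·2^(1−C(6,2)) = 115115/8192 ≈ 14.052.


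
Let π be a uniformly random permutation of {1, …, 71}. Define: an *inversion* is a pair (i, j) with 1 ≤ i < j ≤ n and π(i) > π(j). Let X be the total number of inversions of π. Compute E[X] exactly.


Write X = Σ X_I over the C(71, 2) = 2485 pairs i < j, with X_I the indicator of one inversion.
There are 2485 indicators.
For each fixed pair i < j, the values π(i) and π(j) are two distinct elements of {1, …, 71} in uniformly random order; by symmetry P[π(i) > π(j)] = 1/2.
By linearity: E[X] = 2485 · (1/2) = C(71, 2) · (1/2) = 2485/2 = 2485/2 ≈ 1242.500000.

E[X] = 2485/2 = 1242.500000.


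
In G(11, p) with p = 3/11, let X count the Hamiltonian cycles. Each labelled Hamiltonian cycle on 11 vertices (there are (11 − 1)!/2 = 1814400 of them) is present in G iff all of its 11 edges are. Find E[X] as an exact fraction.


K_11 has (11 − 1)!/2 = 1814400 labelled Hamiltonian cycles.
For each such Hamiltonian cycle H, let X_H = 1 if all 11 edges of H are present in G. Then P[X_H = 1] = p^{11} = (3/11)^{11} = 177147/285311670611.
By linearity of expectation: E[X] = Σ_H E[X_H] = 1814400 · p^{11} = 1814400 · 177147/285311670611 = 321415516800/285311670611.
Numerically: E[X] ≈ 1.127.

E[X] = 1814400 · (3/11)^{11} = 321415516800/285311670611 ≈ 1.127.


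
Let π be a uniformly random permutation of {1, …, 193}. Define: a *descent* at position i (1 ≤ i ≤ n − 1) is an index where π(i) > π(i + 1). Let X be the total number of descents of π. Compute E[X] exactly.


Write X = Σ X_I over i = 1, …, 192, with X_I the indicator of one descent.
There are 192 indicators.
For each fixed i, the pair (π(i), π(i+1)) is a uniformly random ordered pair of distinct values from {1, …, 193}; by symmetry P[π(i) > π(i+1)] = 1/2.
By linearity: E[X] = 192 · (1/2) = (193 − 1) · (1/2) = 96 ≈ 96.0000.

E[X] = 96 = 96.0000.


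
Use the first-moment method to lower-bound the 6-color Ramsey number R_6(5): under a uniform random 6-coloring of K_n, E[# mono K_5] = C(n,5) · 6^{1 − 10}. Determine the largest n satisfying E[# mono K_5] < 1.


We need C(n, 5) · 6^{1 − 10} < 1, i.e. C(n, 5) < 6^{10 − 1} = 10077696.
Check values of n near the boundary:
  n = 63: C(63, 5) = 7028847; 7028847 < 10077696? YES
  n = 64: C(64, 5) = 7624512; 7624512 < 10077696? YES
  n = 65: C(65, 5) = 8259888; 8259888 < 10077696? YES
  n = 66: C(66, 5) = 8936928; 8936928 < 10077696? YES
  n = 67: C(67, 5) = 9657648; 9657648 < 10077696? YES
  n = 68: C(68, 5) = 10424128; 10424128 < 10077696? NO
  n = 69: C(69, 5) = 11238513; 11238513 < 10077696? NO
  n = 70: C(70, 5) = 12103014; 12103014 < 10077696? NO
The largest n with C(n, 5) < 10077696 is n = 67 (where E[X] = 67067/69984 ≈ 0.9583190). Hence R_6(5) > 67, i.e. R_6(5) ≥ 68.

Largest n = 67; hence R_6(5) > 67.


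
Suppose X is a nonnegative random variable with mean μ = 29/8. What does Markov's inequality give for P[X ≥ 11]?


μ = E[X] = 29/8, a = 11.
Markov: P[X ≥ 11] ≤ μ/a = (29/8)/11 = 29/88.
Numerically: ≈ 0.330.
(Since a = 11 > μ = 3.625, the bound 29/88 is < 1 and informative.)

P[X ≥ 11] ≤ 29/88 ≈ 0.330.


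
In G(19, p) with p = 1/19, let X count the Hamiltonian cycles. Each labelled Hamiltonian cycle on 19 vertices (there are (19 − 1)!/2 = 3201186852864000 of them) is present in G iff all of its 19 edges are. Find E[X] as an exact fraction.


K_19 has (19 − 1)!/2 = 3201186852864000 labelled Hamiltonian cycles.
For each such Hamiltonian cycle H, let X_H = 1 if all 19 edges of H are present in G. Then P[X_H = 1] = p^{19} = (1/19)^{19} = 1/1978419655660313589123979.
By linearity of expectation: E[X] = Σ_H E[X_H] = 3201186852864000 · p^{19} = 3201186852864000 · 1/1978419655660313589123979 = 3201186852864000/1978419655660313589123979.
Numerically: E[X] ≈ 1.61805e-09.

E[X] = 3201186852864000 · (1/19)^{19} = 3201186852864000/1978419655660313589123979 ≈ 1.61805e-09.


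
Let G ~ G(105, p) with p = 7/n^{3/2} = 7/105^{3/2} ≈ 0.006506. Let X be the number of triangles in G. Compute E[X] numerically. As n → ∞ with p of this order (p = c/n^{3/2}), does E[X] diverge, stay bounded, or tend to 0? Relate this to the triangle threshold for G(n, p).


Number of potential triangles: C(105, 3) = 187460.
Each occurs with probability p³ ≈ (0.006506)³ ≈ 2.7538626e-07.
By linearity: E[X] = C(105, 3)·p³ ≈ 187460 · 2.7538626e-07 ≈ 0.05162.
Since α = 3/2 > 1, p = c/n^{3/2} = o(1/n) is below the triangle threshold p ~ 1/n. Asymptotically E[X] ~ (c³/6)·n^{3(1−α)} = (7³/6)·n^{-1.5} → 0, so by Markov's inequality G has no triangles w.h.p.

E[X] ≈ 0.05162; in regime p = Θ(1/n^{3/2}) E[X] tends to 0 (below the triangle threshold p ~ 1/n).


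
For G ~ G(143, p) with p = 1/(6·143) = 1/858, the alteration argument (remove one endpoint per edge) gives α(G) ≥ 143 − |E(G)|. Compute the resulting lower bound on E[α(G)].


E[|E(G)|] = C(143, 2)·p = 10153 · (1/858) = 71/6.
E[α(G)] ≥ n − E[|E(G)|] = 143 − 71/6 = 787/6.
Numerically: ≈ 131.16667.
(This is only a lower bound; the true E[α(G)] may be larger.)

E[α(G)] ≥ 787/6 ≈ 131.16667.


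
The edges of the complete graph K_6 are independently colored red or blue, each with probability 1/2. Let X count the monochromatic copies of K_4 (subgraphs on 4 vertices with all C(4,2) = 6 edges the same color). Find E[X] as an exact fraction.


Let X = Σ_S X_S over the C(6, 4) = 15 subsets S of size 4, where X_S = 1 if the K_4 on S is monochromatic.
For a fixed S, the K_4 on S has C(4, 2) = 6 edges. P[all 6 edges red] = (1/2)^6, and likewise for blue, so P[monochromatic] = 2·(1/2)^6 = 2^{1 − 6} = 1/32.
By linearity: E[X] = C(6, 4) · 2^{1 − 6} = 15 · 1/32 = 15/32.
Numerically: E[X] ≈ 0.469.

E[X] = C(6,4)·2^(1−C(4,2)) = 15/32 ≈ 0.469.


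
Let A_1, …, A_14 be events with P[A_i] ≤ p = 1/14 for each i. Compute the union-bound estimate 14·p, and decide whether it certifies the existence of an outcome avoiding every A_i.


Union bound: P[∪_{i=1}^{14} A_i] ≤ Σ_i P[A_i] ≤ 14·p = 14·(1/14) = 1.
Numerically: 1 ≈ 1.00000.
Is 1 < 1? NO.
Since the bound 1 is ≥ 1, the union bound is uninformative here; it does NOT by itself certify existence.

14·p = 1 ≈ 1.00000; existence NOT certified by the union bound.


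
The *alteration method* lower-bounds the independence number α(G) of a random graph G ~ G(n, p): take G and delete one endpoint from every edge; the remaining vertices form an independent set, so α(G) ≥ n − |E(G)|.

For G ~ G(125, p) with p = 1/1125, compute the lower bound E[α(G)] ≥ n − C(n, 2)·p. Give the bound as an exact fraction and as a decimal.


E[|E(G)|] = C(125, 2)·p = 7750 · (1/1125) = 62/9.
E[α(G)] ≥ n − E[|E(G)|] = 125 − 62/9 = 1063/9.
Numerically: ≈ 118.111.
(This is only a lower bound; the true E[α(G)] may be larger.)

E[α(G)] ≥ 1063/9 ≈ 118.111.


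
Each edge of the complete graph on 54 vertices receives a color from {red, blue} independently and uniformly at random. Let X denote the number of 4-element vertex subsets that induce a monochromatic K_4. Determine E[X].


Let X = Σ_S X_S over the C(54, 4) = 316251 subsets S of size 4, where X_S = 1 if the K_4 on S is monochromatic.
For a fixed S, the K_4 on S has C(4, 2) = 6 edges. P[all 6 edges red] = (1/2)^6, and likewise for blue, so P[monochromatic] = 2·(1/2)^6 = 2^{1 − 6} = 1/32.
Summing: E[X] = C(54, 4) · 2^{1 − 6} = 316251 · 1/32 = 316251/32.
Numerically: E[X] ≈ 9882.844.

E[X] = C(54,4)·2^(1−C(4,2)) = 316251/32 ≈ 9882.844.


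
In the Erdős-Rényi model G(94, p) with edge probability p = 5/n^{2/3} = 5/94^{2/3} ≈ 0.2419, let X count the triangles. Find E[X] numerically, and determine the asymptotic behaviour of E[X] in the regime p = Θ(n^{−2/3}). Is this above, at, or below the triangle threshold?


Number of potential triangles: C(94, 3) = 134044.
Each occurs with probability p³ ≈ (0.2419)³ ≈ 1.414667e-02.
By linearity: E[X] = C(94, 3)·p³ ≈ 134044 · 1.414667e-02 ≈ 1896.2766.
Since α = 2/3 < 1, p = c/n^{2/3} ≫ 1/n is above the triangle threshold p ~ 1/n. Asymptotically E[X] ~ (c³/6)·n^{3(1−α)} = (5³/6)·n^{1} → ∞; triangles are abundant w.h.p.

E[X] ≈ 1896.2766; in regime p = Θ(1/n^{2/3}) E[X] diverges (above the triangle threshold p ~ 1/n).


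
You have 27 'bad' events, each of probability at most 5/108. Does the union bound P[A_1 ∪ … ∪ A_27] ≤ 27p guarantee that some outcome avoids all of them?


Union bound: P[∪_{i=1}^{27} A_i] ≤ Σ_i P[A_i] ≤ 27·p = 27·(5/108) = 5/4.
Numerically: 5/4 ≈ 1.2500.
Is 5/4 < 1? NO.
Since the bound 5/4 is ≥ 1, the union bound is uninformative here; it does NOT by itself certify existence.

27·p = 5/4 ≈ 1.2500; existence NOT certified by the union bound.


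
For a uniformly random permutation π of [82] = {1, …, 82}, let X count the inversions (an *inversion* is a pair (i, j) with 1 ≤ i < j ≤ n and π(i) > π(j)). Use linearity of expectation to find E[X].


Write X = Σ X_I over the C(82, 2) = 3321 pairs i < j, with X_I the indicator of one inversion.
There are 3321 indicators.
For each fixed pair i < j, the values π(i) and π(j) are two distinct elements of {1, …, 82} in uniformly random order; by symmetry P[π(i) > π(j)] = 1/2.
By linearity: E[X] = 3321 · (1/2) = C(82, 2) · (1/2) = 3321/2 = 3321/2 ≈ 1660.500.

E[X] = 3321/2 = 1660.500.


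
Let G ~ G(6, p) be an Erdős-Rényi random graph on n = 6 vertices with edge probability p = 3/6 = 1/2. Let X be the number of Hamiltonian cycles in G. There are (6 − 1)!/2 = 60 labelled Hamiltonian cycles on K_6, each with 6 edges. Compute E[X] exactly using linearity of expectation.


K_6 has (6 − 1)!/2 = 60 labelled Hamiltonian cycles.
For each such Hamiltonian cycle H, let X_H = 1 if all 6 edges of H are present in G. Then P[X_H = 1] = p^{6} = (1/2)^{6} = 1/64.
By linearity of expectation: E[X] = Σ_H E[X_H] = 60 · p^{6} = 60 · 1/64 = 15/16.
Numerically: E[X] ≈ 0.9375.

E[X] = 60 · (1/2)^{6} = 15/16 ≈ 0.9375.


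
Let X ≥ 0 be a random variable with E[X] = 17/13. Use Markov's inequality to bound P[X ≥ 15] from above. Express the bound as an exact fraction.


μ = E[X] = 17/13, a = 15.
Markov: P[X ≥ 15] ≤ μ/a = (17/13)/15 = 17/195.
Numerically: ≈ 0.087.
(Since a = 15 > μ = 1.308, the bound 17/195 is < 1 and informative.)

P[X ≥ 15] ≤ 17/195 ≈ 0.087.


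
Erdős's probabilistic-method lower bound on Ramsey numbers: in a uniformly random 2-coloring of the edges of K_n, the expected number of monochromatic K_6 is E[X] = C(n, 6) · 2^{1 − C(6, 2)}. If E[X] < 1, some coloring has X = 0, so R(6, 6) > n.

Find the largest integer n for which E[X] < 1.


We need C(n, 6) · 2^{1 − 15} < 1, i.e. C(n, 6) < 2^{15 − 1} = 16384.
Check values of n near the boundary:
  n = 14: C(14, 6) = 3003; 3003 < 16384? YES
  n = 15: C(15, 6) = 5005; 5005 < 16384? YES
  n = 16: C(16, 6) = 8008; 8008 < 16384? YES
  n = 17: C(17, 6) = 12376; 12376 < 16384? YES
  n = 18: C(18, 6) = 18564; 18564 < 16384? NO
The largest n with C(n, 6) < 16384 is n = 17 (where E[X] = 1547/2048 ≈ 0.7554). Hence R(6, 6) > 17, i.e. R(6, 6) ≥ 18.

Largest n = 17; hence R(6, 6) > 17.


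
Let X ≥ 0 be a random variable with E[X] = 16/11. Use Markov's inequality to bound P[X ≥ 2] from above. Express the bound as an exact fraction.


μ = E[X] = 16/11, a = 2.
Markov: P[X ≥ 2] ≤ μ/a = (16/11)/2 = 8/11.
Numerically: ≈ 0.72727.
(Since a = 2 > μ = 1.45455, the bound 8/11 is < 1 and informative.)

P[X ≥ 2] ≤ 8/11 ≈ 0.72727.


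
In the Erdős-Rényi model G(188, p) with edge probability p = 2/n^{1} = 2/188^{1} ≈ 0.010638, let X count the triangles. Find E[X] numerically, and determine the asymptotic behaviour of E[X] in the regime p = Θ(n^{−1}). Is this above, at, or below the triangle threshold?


Number of potential triangles: C(188, 3) = 1089836.
Each occurs with probability p³ ≈ (0.010638)³ ≈ 1.2039721e-06.
By linearity: E[X] = C(188, 3)·p³ ≈ 1089836 · 1.2039721e-06 ≈ 1.31213.
Here α = 1, so p = 2/n is exactly at the triangle threshold p ~ 1/n. Asymptotically E[X] → c³/6 = 2³/6 = 4/3 ≈ 1.33333, a bounded constant. In this regime the triangle count is asymptotically Poisson(c³/6).

E[X] ≈ 1.31213; in regime p = Θ(1/n^{1}) E[X] stays bounded (at the triangle threshold p ~ 1/n).


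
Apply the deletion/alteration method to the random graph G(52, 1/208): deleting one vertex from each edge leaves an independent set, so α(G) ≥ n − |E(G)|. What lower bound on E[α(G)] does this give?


E[|E(G)|] = C(52, 2)·p = 1326 · (1/208) = 51/8.
E[α(G)] ≥ n − E[|E(G)|] = 52 − 51/8 = 365/8.
Numerically: ≈ 45.6250.
(This is only a lower bound; the true E[α(G)] may be larger.)

E[α(G)] ≥ 365/8 ≈ 45.6250.


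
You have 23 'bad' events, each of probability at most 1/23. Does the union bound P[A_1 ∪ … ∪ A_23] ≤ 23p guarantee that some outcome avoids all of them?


Union bound: P[∪_{i=1}^{23} A_i] ≤ Σ_i P[A_i] ≤ 23·p = 23·(1/23) = 1.
Numerically: 1 ≈ 1.0000000.
Is 1 < 1? NO.
Since the bound 1 is ≥ 1, the union bound is uninformative here; it does NOT by itself certify existence.

23·p = 1 ≈ 1.0000000; existence NOT certified by the union bound.


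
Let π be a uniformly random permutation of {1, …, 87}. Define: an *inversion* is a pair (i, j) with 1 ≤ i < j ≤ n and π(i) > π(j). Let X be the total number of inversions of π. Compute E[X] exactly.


Write X = Σ X_I over the C(87, 2) = 3741 pairs i < j, with X_I the indicator of one inversion.
There are 3741 indicators.
For each fixed pair i < j, the values π(i) and π(j) are two distinct elements of {1, …, 87} in uniformly random order; by symmetry P[π(i) > π(j)] = 1/2.
By linearity: E[X] = 3741 · (1/2) = C(87, 2) · (1/2) = 3741/2 = 3741/2 ≈ 1870.500000.

E[X] = 3741/2 = 1870.500000.


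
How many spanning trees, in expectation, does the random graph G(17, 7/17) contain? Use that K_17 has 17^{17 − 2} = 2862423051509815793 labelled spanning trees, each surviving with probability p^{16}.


K_17 has 17^{17 − 2} = 2862423051509815793 labelled spanning trees.
For each such spanning tree H, let X_H = 1 if all 16 edges of H are present in G. Then P[X_H = 1] = p^{16} = (7/17)^{16} = 33232930569601/48661191875666868481.
By linearity: E[X] = Σ_H E[X_H] = 2862423051509815793 · p^{16} = 2862423051509815793 · 33232930569601/48661191875666868481 = 33232930569601/17.
Numerically: E[X] ≈ 1.9549e+12.

E[X] = 2862423051509815793 · (7/17)^{16} = 33232930569601/17 ≈ 1.9549e+12.


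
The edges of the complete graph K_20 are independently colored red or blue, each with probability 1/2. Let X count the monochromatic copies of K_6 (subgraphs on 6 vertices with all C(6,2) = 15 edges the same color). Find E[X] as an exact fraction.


Let X = Σ_S X_S over the C(20, 6) = 38760 subsets S of size 6, where X_S = 1 if the K_6 on S is monochromatic.
For a fixed S, the K_6 on S has C(6, 2) = 15 edges. P[all 15 edges red] = (1/2)^15, and likewise for blue, so P[monochromatic] = 2·(1/2)^15 = 2^{1 − 15} = 1/16384.
Summing: E[X] = C(20, 6) · 2^{1 − 15} = 38760 · 1/16384 = 4845/2048.
Numerically: E[X] ≈ 2.366.

E[X] = C(20,6)·2^(1−C(6,2)) = 4845/2048 ≈ 2.366.


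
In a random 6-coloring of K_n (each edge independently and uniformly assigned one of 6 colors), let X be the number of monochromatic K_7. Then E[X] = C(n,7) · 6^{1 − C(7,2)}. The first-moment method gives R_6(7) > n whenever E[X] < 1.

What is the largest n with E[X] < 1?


We need C(n, 7) · 6^{1 − 21} < 1, i.e. C(n, 7) < 6^{21 − 1} = 3656158440062976.
Check values of n near the boundary:
  n = 566: C(566, 7) = 3557206237959440; 3557206237959440 < 3656158440062976? YES
  n = 567: C(567, 7) = 3601671315933933; 3601671315933933 < 3656158440062976? YES
  n = 568: C(568, 7) = 3646611956239704; 3646611956239704 < 3656158440062976? YES
  n = 569: C(569, 7) = 3692032389858348; 3692032389858348 < 3656158440062976? NO
  n = 570: C(570, 7) = 3737936877831720; 3737936877831720 < 3656158440062976? NO
  n = 571: C(571, 7) = 3784329711421830; 3784329711421830 < 3656158440062976? NO
The largest n with C(n, 7) < 3656158440062976 is n = 568 (where E[X] = 16882462760369/16926659444736 ≈ 0.997389). Hence R_6(7) > 568, i.e. R_6(7) ≥ 569.

Largest n = 568; hence R_6(7) > 568.


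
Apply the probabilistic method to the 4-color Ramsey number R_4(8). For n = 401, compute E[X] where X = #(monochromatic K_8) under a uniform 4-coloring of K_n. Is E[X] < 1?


E[X] = C(401, 8) · 4^{1 − 28} = 15456772627710150 · 4^{−27} = 15456772627710150/18014398509481984.
As a reduced fraction: E[X] = 7728386313855075/9007199254740992 ≈ 0.8580.
Is E[X] < 1? YES.
Since E[X] < 1, there exists a 4-coloring of K_{401} with no monochromatic K_8; hence R_4(8) > 401.

E[X] = 7728386313855075/9007199254740992 ≈ 0.8580; E[X] < 1, so R_4(8) > 401.


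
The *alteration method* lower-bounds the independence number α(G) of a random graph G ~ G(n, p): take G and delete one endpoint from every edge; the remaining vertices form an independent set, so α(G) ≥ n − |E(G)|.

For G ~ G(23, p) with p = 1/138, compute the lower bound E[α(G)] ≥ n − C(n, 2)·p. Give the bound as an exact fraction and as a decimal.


E[|E(G)|] = C(23, 2)·p = 253 · (1/138) = 11/6.
E[α(G)] ≥ n − E[|E(G)|] = 23 − 11/6 = 127/6.
Numerically: ≈ 21.166667.
(This is only a lower bound; the true E[α(G)] may be larger.)

E[α(G)] ≥ 127/6 ≈ 21.166667.


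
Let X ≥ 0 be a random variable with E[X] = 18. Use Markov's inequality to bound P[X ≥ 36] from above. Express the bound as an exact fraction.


μ = E[X] = 18, a = 36.
Markov: P[X ≥ 36] ≤ μ/a = (18)/36 = 1/2.
Numerically: ≈ 0.5000.
(Since a = 36 > μ = 18.0000, the bound 1/2 is < 1 and informative.)

P[X ≥ 36] ≤ 1/2 ≈ 0.5000.
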